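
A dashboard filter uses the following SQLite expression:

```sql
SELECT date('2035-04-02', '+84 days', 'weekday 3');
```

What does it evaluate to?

2035-06-27

Applying '+84 days' to 2035-04-02: counting 84 days forward gives 2035-06-25.
`weekday 3` advances to the next Wednesday; 2035-06-25 is a Monday, so it moves forward to 2035-06-27.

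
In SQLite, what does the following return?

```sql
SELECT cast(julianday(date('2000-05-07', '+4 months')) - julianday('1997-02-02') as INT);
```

Adding +4 months to 2000-05-07 gives 2000-09-07.
26 days remain in February 1997 after the 2nd (28 − 2).
Full months from March 1997 through August 2000 contribute their day counts.
Then 7 days into September 2000.
Total: 26 + 31 + 30 + 31 + 30 + 31 + 31 + 30 + 31 + 30 + 31 + 31 + 28 + 31 + 30 + 31 + 30 + 31 + 31 + 30 + 31 + 30 + 31 + 31 + 28 + 31 + 30 + 31 + 30 + 31 + 31 + 30 + 31 + 30 + 31 + 31 + 29 + 31 + 30 + 31 + 30 + 31 + 31 + 7 = 1313.

1313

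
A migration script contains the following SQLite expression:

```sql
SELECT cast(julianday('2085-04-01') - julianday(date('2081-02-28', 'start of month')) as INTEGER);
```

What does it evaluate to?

`start of month` rewinds 2081-02-28 to 2081-02-01.
27 days remain in February 2081 after the 1st (28 − 1).
Full months from March 2081 through March 2085 contribute their day counts.
Then 1 day into April 2085.
Total: 27 + 31 + 30 + 31 + 30 + 31 + 31 + 30 + 31 + 30 + 31 + 31 + 28 + 31 + 30 + 31 + 30 + 31 + 31 + 30 + 31 + 30 + 31 + 31 + 28 + 31 + 30 + 31 + 30 + 31 + 31 + 30 + 31 + 30 + 31 + 31 + 29 + 31 + 30 + 31 + 30 + 31 + 31 + 30 + 31 + 30 + 31 + 31 + 28 + 31 + 1 = 1520.

1520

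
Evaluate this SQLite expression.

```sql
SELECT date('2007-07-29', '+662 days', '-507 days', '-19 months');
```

Applying '+662 days' to 2007-07-29: counting 662 days forward gives 2009-05-21.
Applying '-507 days' to 2009-05-21: counting 507 days back gives 2007-12-31.
Adding -19 months to 2007-12-31 gives 2006-05-31.

2006-05-31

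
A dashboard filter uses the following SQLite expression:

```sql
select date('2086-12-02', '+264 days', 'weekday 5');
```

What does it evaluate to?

2087-08-29

Applying '+264 days' to 2086-12-02: counting 264 days forward gives 2087-08-23.
`weekday 5` advances to the next Friday; 2087-08-23 is a Saturday, so it moves forward to 2087-08-29.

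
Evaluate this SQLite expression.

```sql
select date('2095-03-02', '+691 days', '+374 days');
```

2098-01-30

Applying '+691 days' to 2095-03-02: counting 691 days forward gives 2097-01-21.
Applying '+374 days' to 2097-01-21: counting 374 days forward gives 2098-01-30.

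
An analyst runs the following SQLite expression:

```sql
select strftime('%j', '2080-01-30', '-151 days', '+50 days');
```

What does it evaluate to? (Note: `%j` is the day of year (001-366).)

294

First apply '-151 days', '+50 days': 2080-01-30 → 2079-10-21.
Day-of-year for 2079-10-21: days since 2079-01-01 inclusive = 294, zero-padded to 294.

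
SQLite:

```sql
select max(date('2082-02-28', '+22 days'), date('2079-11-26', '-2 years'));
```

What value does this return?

2082-03-22

date('2082-02-28', '+22 days') → 2082-03-22.
date('2079-11-26', '-2 years') → 2077-11-26.
Later of the two is 2082-03-22.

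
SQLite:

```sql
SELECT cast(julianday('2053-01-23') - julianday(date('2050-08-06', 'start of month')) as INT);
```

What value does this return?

`start of month` rewinds 2050-08-06 to 2050-08-01.
30 days remain in August 2050 after the 1st (31 − 1).
Full months from September 2050 through December 2052 contribute their day counts.
Then 23 days into January 2053.
Total: 30 + 30 + 31 + 30 + 31 + 31 + 28 + 31 + 30 + 31 + 30 + 31 + 31 + 30 + 31 + 30 + 31 + 31 + 29 + 31 + 30 + 31 + 30 + 31 + 31 + 30 + 31 + 30 + 31 + 23 = 906.

906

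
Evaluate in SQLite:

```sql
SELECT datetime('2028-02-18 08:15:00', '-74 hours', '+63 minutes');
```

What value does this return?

2028-02-15 07:18:00

-74 hours from 2028-02-18 08:15:00 is 2028-02-15 06:15:00 (crosses midnight).
63 minutes = 1h 3m; +63 minutes from 2028-02-15 06:15:00 is 2028-02-15 07:18:00.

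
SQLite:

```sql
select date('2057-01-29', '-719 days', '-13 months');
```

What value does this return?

2054-01-10

Applying '-719 days' to 2057-01-29: counting 719 days back gives 2055-02-10.
Adding -13 months to 2055-02-10 gives 2054-01-10.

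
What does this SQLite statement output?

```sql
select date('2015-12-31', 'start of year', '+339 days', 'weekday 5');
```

2015-12-11

`start of year` rewinds 2015-12-31 to 2015-01-01.
Applying '+339 days' to 2015-01-01: counting 339 days forward gives 2015-12-06.
`weekday 5` advances to the next Friday; 2015-12-06 is a Sunday, so it moves forward to 2015-12-11.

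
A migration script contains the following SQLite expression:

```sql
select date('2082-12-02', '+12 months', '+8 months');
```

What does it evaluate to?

2084-08-02

Adding +12 months to 2082-12-02 gives 2083-12-02.
Adding +8 months to 2083-12-02 gives 2084-08-02.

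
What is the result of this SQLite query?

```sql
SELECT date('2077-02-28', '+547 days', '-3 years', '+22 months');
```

Applying '+547 days' to 2077-02-28: counting 547 days forward gives 2078-08-29.
Adding -3 years to 2078-08-29 gives 2075-08-29.
Adding +22 months to 2075-08-29 gives 2077-06-29.

2077-06-29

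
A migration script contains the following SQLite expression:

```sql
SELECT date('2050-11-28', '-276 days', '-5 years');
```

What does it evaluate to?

Applying '-276 days' to 2050-11-28: counting 276 days back gives 2050-02-25.
Adding -5 years to 2050-02-25 gives 2045-02-25.

2045-02-25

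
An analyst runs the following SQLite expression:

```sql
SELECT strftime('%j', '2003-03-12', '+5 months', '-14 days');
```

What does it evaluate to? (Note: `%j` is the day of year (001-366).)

210

First apply '+5 months', '-14 days': 2003-03-12 → 2003-07-29.
Day-of-year for 2003-07-29: days since 2003-01-01 inclusive = 210, zero-padded to 210.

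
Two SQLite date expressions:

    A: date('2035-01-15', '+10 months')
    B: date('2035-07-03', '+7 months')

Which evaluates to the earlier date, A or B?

A

A = 2035-11-15.
B = 2036-02-03.
A is earlier.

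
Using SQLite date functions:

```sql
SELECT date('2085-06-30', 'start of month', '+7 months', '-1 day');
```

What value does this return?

`start of month` rewinds 2085-06-30 to 2085-06-01.
Adding +7 months to 2085-06-01 gives 2086-01-01.
Going back 1 day from 2086-01-01 reaches 2085-12-31 (last day of December, 31 days).

2085-12-31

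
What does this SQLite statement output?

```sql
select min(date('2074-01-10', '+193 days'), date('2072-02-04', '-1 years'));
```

2071-02-04

date('2074-01-10', '+193 days') → 2074-07-22.
date('2072-02-04', '-1 years') → 2071-02-04.
Earlier of the two is 2071-02-04.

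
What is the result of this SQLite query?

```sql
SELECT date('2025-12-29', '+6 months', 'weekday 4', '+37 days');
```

2026-08-08

Adding +6 months to 2025-12-29 gives 2026-06-29.
`weekday 4` advances to the next Thursday; 2026-06-29 is a Monday, so it moves forward to 2026-07-02.
July 2026 has 31 days; 29 remain after the 2nd, so 30 days reach 2026-08-01.
Advancing 7 more days within August lands on 2026-08-08.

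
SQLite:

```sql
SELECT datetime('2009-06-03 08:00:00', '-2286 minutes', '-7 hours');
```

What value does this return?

2286 minutes = 38h 6m; -2286 minutes from 2009-06-03 08:00:00 is 2009-06-01 17:54:00 (crosses midnight).
-7 hours from 2009-06-01 17:54:00 is 2009-06-01 10:54:00.

2009-06-01 10:54:00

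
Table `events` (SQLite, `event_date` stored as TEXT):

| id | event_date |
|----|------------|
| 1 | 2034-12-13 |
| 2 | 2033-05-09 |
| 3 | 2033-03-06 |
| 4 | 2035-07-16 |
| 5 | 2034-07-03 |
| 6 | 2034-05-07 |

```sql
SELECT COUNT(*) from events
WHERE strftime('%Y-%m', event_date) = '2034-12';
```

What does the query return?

Rows with year-month 2034-12: 2034-12-13 → 1.

1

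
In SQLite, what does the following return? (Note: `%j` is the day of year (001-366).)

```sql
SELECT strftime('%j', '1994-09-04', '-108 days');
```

First apply '-108 days': 1994-09-04 → 1994-05-19.
Day-of-year for 1994-05-19: days since 1994-01-01 inclusive = 139, zero-padded to 139.

139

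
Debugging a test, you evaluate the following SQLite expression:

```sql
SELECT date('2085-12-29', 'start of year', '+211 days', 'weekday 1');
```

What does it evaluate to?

2085-08-06

`start of year` rewinds 2085-12-29 to 2085-01-01.
Applying '+211 days' to 2085-01-01: counting 211 days forward gives 2085-07-31.
`weekday 1` advances to the next Monday; 2085-07-31 is a Tuesday, so it moves forward to 2085-08-06.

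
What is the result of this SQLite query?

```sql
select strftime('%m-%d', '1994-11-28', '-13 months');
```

10-28

First apply '-13 months': 1994-11-28 → 1993-10-28.
`%m-%d` extracts the month-day: 10-28.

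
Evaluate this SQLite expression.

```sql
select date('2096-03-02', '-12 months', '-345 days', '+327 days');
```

2095-02-12

Adding -12 months to 2096-03-02 gives 2095-03-02.
Applying '-345 days' to 2095-03-02: counting 345 days back gives 2094-03-22.
Applying '+327 days' to 2094-03-22: counting 327 days forward gives 2095-02-12.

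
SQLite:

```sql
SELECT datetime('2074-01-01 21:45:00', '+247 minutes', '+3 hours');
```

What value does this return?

2074-01-02 04:52:00

247 minutes = 4h 7m; +247 minutes from 2074-01-01 21:45:00 is 2074-01-02 01:52:00 (crosses midnight).
+3 hours from 2074-01-02 01:52:00 is 2074-01-02 04:52:00.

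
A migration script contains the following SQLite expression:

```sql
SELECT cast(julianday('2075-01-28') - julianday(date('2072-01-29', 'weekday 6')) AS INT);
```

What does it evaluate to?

`weekday 6` advances to the next Saturday; 2072-01-29 is a Friday, so it moves forward to 2072-01-30.
1 day remains in January 2072 after the 30th (31 − 30).
Full months from February 2072 through December 2074 contribute their day counts.
Then 28 days into January 2075.
Total: 1 + 29 + 31 + 30 + 31 + 30 + 31 + 31 + 30 + 31 + 30 + 31 + 31 + 28 + 31 + 30 + 31 + 30 + 31 + 31 + 30 + 31 + 30 + 31 + 31 + 28 + 31 + 30 + 31 + 30 + 31 + 31 + 30 + 31 + 30 + 31 + 28 = 1094.

1094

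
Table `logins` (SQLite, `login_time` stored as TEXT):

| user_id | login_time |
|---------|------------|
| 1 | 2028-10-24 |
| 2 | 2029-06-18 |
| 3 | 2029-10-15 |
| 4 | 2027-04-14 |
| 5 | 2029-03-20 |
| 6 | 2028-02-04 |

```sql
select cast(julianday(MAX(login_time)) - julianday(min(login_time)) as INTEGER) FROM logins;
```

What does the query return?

915

MIN = 2027-04-14, MAX = 2029-10-15.
16 days remain in April 2027 after the 14th (30 − 14).
Full months from May 2027 through September 2029 contribute their day counts.
Then 15 days into October 2029.
Total: 16 + 31 + 30 + 31 + 31 + 30 + 31 + 30 + 31 + 31 + 29 + 31 + 30 + 31 + 30 + 31 + 31 + 30 + 31 + 30 + 31 + 31 + 28 + 31 + 30 + 31 + 30 + 31 + 31 + 30 + 15 = 915.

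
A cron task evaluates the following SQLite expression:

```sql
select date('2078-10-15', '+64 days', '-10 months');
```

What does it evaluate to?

Applying '+64 days' to 2078-10-15: counting 64 days forward gives 2078-12-18.
Adding -10 months to 2078-12-18 gives 2078-02-18.

2078-02-18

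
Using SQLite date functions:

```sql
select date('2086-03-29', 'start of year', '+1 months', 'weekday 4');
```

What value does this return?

`start of year` rewinds 2086-03-29 to 2086-01-01.
Adding +1 month to 2086-01-01 gives 2086-02-01.
`weekday 4` advances to the next Thursday; 2086-02-01 is a Friday, so it moves forward to 2086-02-07.

2086-02-07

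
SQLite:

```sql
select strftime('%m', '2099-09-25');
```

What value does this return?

09

`%m` extracts the 2-digit month (01-12): 09.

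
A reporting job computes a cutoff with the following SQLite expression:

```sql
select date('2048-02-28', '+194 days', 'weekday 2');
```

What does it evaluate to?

Applying '+194 days' to 2048-02-28: counting 194 days forward gives 2048-09-09.
`weekday 2` advances to the next Tuesday; 2048-09-09 is a Wednesday, so it moves forward to 2048-09-15.

2048-09-15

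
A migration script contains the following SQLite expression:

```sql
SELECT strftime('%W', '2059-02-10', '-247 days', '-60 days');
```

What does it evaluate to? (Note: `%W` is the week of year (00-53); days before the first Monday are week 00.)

14

First apply '-247 days', '-60 days': 2059-02-10 → 2058-04-09.
2058-04-09 is a Tuesday. SQLite's %W counts Mondays since the year started; the result is 14.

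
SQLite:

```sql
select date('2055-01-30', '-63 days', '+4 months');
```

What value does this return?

Applying '-63 days' to 2055-01-30: counting 63 days back gives 2054-11-28.
Adding +4 months to 2054-11-28 gives 2055-03-28.

2055-03-28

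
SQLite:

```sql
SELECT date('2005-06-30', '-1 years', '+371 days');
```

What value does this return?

Adding -1 year to 2005-06-30 gives 2004-06-30.
Applying '+371 days' to 2004-06-30: counting 371 days forward gives 2005-07-06.

2005-07-06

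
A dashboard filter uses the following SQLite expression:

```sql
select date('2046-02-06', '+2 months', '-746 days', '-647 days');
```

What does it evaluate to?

2042-06-13

Adding +2 months to 2046-02-06 gives 2046-04-06.
Applying '-746 days' to 2046-04-06: counting 746 days back gives 2044-03-21.
Applying '-647 days' to 2044-03-21: counting 647 days back gives 2042-06-13.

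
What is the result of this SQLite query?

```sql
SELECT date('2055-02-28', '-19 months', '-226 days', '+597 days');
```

2054-08-03

Adding -19 months to 2055-02-28 gives 2053-07-28.
Applying '-226 days' to 2053-07-28: counting 226 days back gives 2052-12-14.
Applying '+597 days' to 2052-12-14: counting 597 days forward gives 2054-08-03.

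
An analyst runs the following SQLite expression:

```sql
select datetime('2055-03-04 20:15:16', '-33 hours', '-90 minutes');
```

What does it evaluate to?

-33 hours from 2055-03-04 20:15:16 is 2055-03-03 11:15:16 (crosses midnight).
90 minutes = 1h 30m; -90 minutes from 2055-03-03 11:15:16 is 2055-03-03 09:45:16.

2055-03-03 09:45:16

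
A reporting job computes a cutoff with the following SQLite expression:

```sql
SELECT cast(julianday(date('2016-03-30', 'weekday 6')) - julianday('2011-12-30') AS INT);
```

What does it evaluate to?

1555

`weekday 6` advances to the next Saturday; 2016-03-30 is a Wednesday, so it moves forward to 2016-04-02.
1 day remains in December 2011 after the 30th (31 − 30).
Full months from January 2012 through March 2016 contribute their day counts.
Then 2 days into April 2016.
Total: 1 + 31 + 29 + 31 + 30 + 31 + 30 + 31 + 31 + 30 + 31 + 30 + 31 + 31 + 28 + 31 + 30 + 31 + 30 + 31 + 31 + 30 + 31 + 30 + 31 + 31 + 28 + 31 + 30 + 31 + 30 + 31 + 31 + 30 + 31 + 30 + 31 + 31 + 28 + 31 + 30 + 31 + 30 + 31 + 31 + 30 + 31 + 30 + 31 + 31 + 29 + 31 + 2 = 1555.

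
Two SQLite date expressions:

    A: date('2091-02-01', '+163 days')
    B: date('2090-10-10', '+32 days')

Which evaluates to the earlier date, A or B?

A = 2091-07-14.
B = 2090-11-11.
B is earlier.

B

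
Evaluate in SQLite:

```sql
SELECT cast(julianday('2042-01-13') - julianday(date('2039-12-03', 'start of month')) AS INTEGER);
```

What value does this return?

`start of month` rewinds 2039-12-03 to 2039-12-01.
30 days remain in December 2039 after the 1st (31 − 1).
Full months from January 2040 through December 2041 contribute their day counts.
Then 13 days into January 2042.
Total: 30 + 31 + 29 + 31 + 30 + 31 + 30 + 31 + 31 + 30 + 31 + 30 + 31 + 31 + 28 + 31 + 30 + 31 + 30 + 31 + 31 + 30 + 31 + 30 + 31 + 13 = 774.

774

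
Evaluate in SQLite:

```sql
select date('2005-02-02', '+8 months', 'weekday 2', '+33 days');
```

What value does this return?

2005-11-06

Adding +8 months to 2005-02-02 gives 2005-10-02.
`weekday 2` advances to the next Tuesday; 2005-10-02 is a Sunday, so it moves forward to 2005-10-04.
October 2005 has 31 days; 27 remain after the 4th, so 28 days reach 2005-11-01.
Advancing 5 more days within November lands on 2005-11-06.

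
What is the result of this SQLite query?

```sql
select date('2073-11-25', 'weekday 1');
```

`weekday 1` advances to the next Monday; 2073-11-25 is a Saturday, so it moves forward to 2073-11-27.

2073-11-27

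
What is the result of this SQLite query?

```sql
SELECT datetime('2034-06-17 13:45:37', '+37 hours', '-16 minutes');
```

2034-06-19 02:29:37

+37 hours from 2034-06-17 13:45:37 is 2034-06-19 02:45:37 (crosses midnight).
-16 minutes from 2034-06-19 02:45:37 is 2034-06-19 02:29:37.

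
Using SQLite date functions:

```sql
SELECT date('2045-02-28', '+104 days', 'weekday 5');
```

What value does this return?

Applying '+104 days' to 2045-02-28: counting 104 days forward gives 2045-06-12.
`weekday 5` advances to the next Friday; 2045-06-12 is a Monday, so it moves forward to 2045-06-16.

2045-06-16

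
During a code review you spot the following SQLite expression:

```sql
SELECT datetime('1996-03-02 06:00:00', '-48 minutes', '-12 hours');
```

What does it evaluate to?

1996-03-01 17:12:00

-48 minutes from 1996-03-02 06:00:00 is 1996-03-02 05:12:00.
-12 hours from 1996-03-02 05:12:00 is 1996-03-01 17:12:00 (crosses midnight).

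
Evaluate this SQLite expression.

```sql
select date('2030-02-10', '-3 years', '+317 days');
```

Adding -3 years to 2030-02-10 gives 2027-02-10.
Applying '+317 days' to 2027-02-10: counting 317 days forward gives 2027-12-24.

2027-12-24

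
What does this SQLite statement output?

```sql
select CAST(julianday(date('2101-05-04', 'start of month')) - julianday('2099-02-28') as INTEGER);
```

`start of month` rewinds 2101-05-04 to 2101-05-01.
0 days remain in February 2099 after the 28th (28 − 28).
Full months from March 2099 through April 2101 contribute their day counts.
Then 1 day into May 2101.
Total: 0 + 31 + 30 + 31 + 30 + 31 + 31 + 30 + 31 + 30 + 31 + 31 + 28 + 31 + 30 + 31 + 30 + 31 + 31 + 30 + 31 + 30 + 31 + 31 + 28 + 31 + 30 + 1 = 792.

792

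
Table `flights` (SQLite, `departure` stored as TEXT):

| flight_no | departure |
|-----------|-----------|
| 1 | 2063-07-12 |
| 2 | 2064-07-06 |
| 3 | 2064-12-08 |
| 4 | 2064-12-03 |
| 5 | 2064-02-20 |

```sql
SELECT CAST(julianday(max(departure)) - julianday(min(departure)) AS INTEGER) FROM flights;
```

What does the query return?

515

MIN = 2063-07-12, MAX = 2064-12-08.
19 days remain in July 2063 after the 12th (31 − 12).
Full months from August 2063 through November 2064 contribute their day counts.
Then 8 days into December 2064.
Total: 19 + 31 + 30 + 31 + 30 + 31 + 31 + 29 + 31 + 30 + 31 + 30 + 31 + 31 + 30 + 31 + 30 + 8 = 515.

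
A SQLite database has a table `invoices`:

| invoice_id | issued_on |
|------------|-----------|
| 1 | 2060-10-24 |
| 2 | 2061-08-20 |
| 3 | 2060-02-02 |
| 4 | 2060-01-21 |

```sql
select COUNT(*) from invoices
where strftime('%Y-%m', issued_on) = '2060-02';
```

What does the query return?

1

Rows with year-month 2060-02: 2060-02-02 → 1.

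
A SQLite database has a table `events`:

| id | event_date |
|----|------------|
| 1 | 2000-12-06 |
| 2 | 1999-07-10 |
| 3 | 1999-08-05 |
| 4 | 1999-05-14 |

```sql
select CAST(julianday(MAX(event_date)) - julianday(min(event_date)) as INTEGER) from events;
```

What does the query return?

572

MIN = 1999-05-14, MAX = 2000-12-06.
17 days remain in May 1999 after the 14th (31 − 14).
Full months from June 1999 through November 2000 contribute their day counts.
Then 6 days into December 2000.
Total: 17 + 30 + 31 + 31 + 30 + 31 + 30 + 31 + 31 + 29 + 31 + 30 + 31 + 30 + 31 + 31 + 30 + 31 + 30 + 6 = 572.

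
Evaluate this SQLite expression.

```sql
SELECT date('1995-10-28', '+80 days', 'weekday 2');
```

1996-01-16

Applying '+80 days' to 1995-10-28: counting 80 days forward gives 1996-01-16.
`weekday 2` advances to the next Tuesday; 1996-01-16 is already a Tuesday, so it stays at 1996-01-16.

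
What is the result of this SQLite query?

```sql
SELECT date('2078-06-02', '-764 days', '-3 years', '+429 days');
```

2074-07-02

Applying '-764 days' to 2078-06-02: counting 764 days back gives 2076-04-29.
Adding -3 years to 2076-04-29 gives 2073-04-29.
Applying '+429 days' to 2073-04-29: counting 429 days forward gives 2074-07-02.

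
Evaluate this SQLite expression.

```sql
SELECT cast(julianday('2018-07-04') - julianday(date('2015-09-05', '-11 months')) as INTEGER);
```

1368

Adding -11 months to 2015-09-05 gives 2014-10-05.
26 days remain in October 2014 after the 5th (31 − 5).
Full months from November 2014 through June 2018 contribute their day counts.
Then 4 days into July 2018.
Total: 26 + 30 + 31 + 31 + 28 + 31 + 30 + 31 + 30 + 31 + 31 + 30 + 31 + 30 + 31 + 31 + 29 + 31 + 30 + 31 + 30 + 31 + 31 + 30 + 31 + 30 + 31 + 31 + 28 + 31 + 30 + 31 + 30 + 31 + 31 + 30 + 31 + 30 + 31 + 31 + 28 + 31 + 30 + 31 + 30 + 4 = 1368.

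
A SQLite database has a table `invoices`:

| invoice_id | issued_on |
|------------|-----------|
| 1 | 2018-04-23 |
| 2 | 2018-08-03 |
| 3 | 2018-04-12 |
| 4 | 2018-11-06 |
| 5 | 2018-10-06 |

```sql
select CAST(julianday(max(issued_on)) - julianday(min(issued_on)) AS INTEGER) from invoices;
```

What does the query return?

208

MIN = 2018-04-12, MAX = 2018-11-06.
18 days remain in April 2018 after the 12th (30 − 12).
Full months from May 2018 through October 2018 contribute their day counts.
Then 6 days into November 2018.
Total: 18 + 31 + 30 + 31 + 31 + 30 + 31 + 6 = 208.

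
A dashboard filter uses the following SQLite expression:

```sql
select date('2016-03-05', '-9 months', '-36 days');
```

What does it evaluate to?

Adding -9 months to 2016-03-05 gives 2015-06-05.
Going back 5 days from 2015-06-05 reaches 2015-05-31 (last day of May, 31 days).
Going back 31 days from 2015-05-31 reaches 2015-04-30 (last day of April, 30 days).

2015-04-30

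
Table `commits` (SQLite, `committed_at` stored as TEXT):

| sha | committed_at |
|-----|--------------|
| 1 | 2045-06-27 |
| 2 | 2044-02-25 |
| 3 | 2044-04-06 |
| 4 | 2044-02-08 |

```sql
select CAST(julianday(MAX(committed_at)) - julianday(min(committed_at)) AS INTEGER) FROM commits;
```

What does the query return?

505

MIN = 2044-02-08, MAX = 2045-06-27.
21 days remain in February 2044 after the 8th (29 − 8).
Full months from March 2044 through May 2045 contribute their day counts.
Then 27 days into June 2045.
Total: 21 + 31 + 30 + 31 + 30 + 31 + 31 + 30 + 31 + 30 + 31 + 31 + 28 + 31 + 30 + 31 + 27 = 505.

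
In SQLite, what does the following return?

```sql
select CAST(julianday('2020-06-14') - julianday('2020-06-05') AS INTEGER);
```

9

Both dates are in June 2020: 14 − 5 = 9.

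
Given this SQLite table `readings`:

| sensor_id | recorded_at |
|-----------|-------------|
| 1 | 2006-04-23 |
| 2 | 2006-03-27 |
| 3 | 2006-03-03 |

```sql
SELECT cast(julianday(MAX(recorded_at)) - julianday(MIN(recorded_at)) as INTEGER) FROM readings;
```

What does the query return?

MIN = 2006-03-03, MAX = 2006-04-23.
28 days remain in March 2006 after the 3rd (31 − 3).
Then 23 days into April 2006.
Total: 28 + 23 = 51.

51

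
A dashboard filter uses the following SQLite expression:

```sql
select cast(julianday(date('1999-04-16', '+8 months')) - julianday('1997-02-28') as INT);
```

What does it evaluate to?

1021

Adding +8 months to 1999-04-16 gives 1999-12-16.
0 days remain in February 1997 after the 28th (28 − 28).
Full months from March 1997 through November 1999 contribute their day counts.
Then 16 days into December 1999.
Total: 0 + 31 + 30 + 31 + 30 + 31 + 31 + 30 + 31 + 30 + 31 + 31 + 28 + 31 + 30 + 31 + 30 + 31 + 31 + 30 + 31 + 30 + 31 + 31 + 28 + 31 + 30 + 31 + 30 + 31 + 31 + 30 + 31 + 30 + 16 = 1021.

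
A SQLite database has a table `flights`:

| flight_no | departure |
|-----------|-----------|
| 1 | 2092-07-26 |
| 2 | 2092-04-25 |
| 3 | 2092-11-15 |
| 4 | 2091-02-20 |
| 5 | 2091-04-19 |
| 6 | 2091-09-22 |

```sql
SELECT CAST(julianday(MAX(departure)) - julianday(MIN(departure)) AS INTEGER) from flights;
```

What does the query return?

MIN = 2091-02-20, MAX = 2092-11-15.
8 days remain in February 2091 after the 20th (28 − 20).
Full months from March 2091 through October 2092 contribute their day counts.
Then 15 days into November 2092.
Total: 8 + 31 + 30 + 31 + 30 + 31 + 31 + 30 + 31 + 30 + 31 + 31 + 29 + 31 + 30 + 31 + 30 + 31 + 31 + 30 + 31 + 15 = 634.

634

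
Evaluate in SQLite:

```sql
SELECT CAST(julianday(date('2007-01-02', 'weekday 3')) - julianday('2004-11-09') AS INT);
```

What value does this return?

`weekday 3` advances to the next Wednesday; 2007-01-02 is a Tuesday, so it moves forward to 2007-01-03.
21 days remain in November 2004 after the 9th (30 − 9).
Full months from December 2004 through December 2006 contribute their day counts.
Then 3 days into January 2007.
Total: 21 + 31 + 31 + 28 + 31 + 30 + 31 + 30 + 31 + 31 + 30 + 31 + 30 + 31 + 31 + 28 + 31 + 30 + 31 + 30 + 31 + 31 + 30 + 31 + 30 + 31 + 3 = 785.

785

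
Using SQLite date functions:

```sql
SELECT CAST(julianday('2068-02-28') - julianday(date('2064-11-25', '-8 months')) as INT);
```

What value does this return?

Adding -8 months to 2064-11-25 gives 2064-03-25.
6 days remain in March 2064 after the 25th (31 − 25).
Full months from April 2064 through January 2068 contribute their day counts.
Then 28 days into February 2068.
Total: 6 + 30 + 31 + 30 + 31 + 31 + 30 + 31 + 30 + 31 + 31 + 28 + 31 + 30 + 31 + 30 + 31 + 31 + 30 + 31 + 30 + 31 + 31 + 28 + 31 + 30 + 31 + 30 + 31 + 31 + 30 + 31 + 30 + 31 + 31 + 28 + 31 + 30 + 31 + 30 + 31 + 31 + 30 + 31 + 30 + 31 + 31 + 28 = 1435.

1435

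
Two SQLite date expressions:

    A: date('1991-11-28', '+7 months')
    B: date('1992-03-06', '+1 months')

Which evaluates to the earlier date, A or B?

B

A = 1992-06-28.
B = 1992-04-06.
B is earlier.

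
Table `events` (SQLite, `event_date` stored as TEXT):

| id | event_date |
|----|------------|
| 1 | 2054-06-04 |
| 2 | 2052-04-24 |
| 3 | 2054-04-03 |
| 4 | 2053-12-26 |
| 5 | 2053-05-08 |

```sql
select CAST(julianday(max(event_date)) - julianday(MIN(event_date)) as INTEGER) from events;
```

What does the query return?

MIN = 2052-04-24, MAX = 2054-06-04.
6 days remain in April 2052 after the 24th (30 − 24).
Full months from May 2052 through May 2054 contribute their day counts.
Then 4 days into June 2054.
Total: 6 + 31 + 30 + 31 + 31 + 30 + 31 + 30 + 31 + 31 + 28 + 31 + 30 + 31 + 30 + 31 + 31 + 30 + 31 + 30 + 31 + 31 + 28 + 31 + 30 + 31 + 4 = 771.

771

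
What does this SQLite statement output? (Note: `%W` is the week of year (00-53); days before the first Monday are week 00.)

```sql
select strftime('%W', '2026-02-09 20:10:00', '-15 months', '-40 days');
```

40

First apply '-15 months', '-40 days': 2026-02-09 20:10:00 → 2024-09-30 20:10:00.
2024-09-30 is a Monday. SQLite's %W counts Mondays since the year started; the result is 40.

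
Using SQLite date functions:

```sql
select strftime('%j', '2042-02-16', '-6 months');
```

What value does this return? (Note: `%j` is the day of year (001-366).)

First apply '-6 months': 2042-02-16 → 2041-08-16.
Day-of-year for 2041-08-16: days since 2041-01-01 inclusive = 228, zero-padded to 228.

228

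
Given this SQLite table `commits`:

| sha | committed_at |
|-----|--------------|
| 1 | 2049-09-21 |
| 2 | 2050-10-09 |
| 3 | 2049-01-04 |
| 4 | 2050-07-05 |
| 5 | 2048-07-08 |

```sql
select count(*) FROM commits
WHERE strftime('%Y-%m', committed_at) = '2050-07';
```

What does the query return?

Rows with year-month 2050-07: 2050-07-05 → 1.

1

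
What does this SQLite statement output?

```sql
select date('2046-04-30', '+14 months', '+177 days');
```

2047-12-24

Adding +14 months to 2046-04-30 gives 2047-06-30.
Applying '+177 days' to 2047-06-30: counting 177 days forward gives 2047-12-24.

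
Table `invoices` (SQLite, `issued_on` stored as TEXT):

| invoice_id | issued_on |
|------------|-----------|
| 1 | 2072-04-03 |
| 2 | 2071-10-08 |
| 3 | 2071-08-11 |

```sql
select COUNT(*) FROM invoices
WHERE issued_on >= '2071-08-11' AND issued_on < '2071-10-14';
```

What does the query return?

Rows in [2071-08-11, 2071-10-14): 2071-10-08, 2071-08-11 → 2 rows.

2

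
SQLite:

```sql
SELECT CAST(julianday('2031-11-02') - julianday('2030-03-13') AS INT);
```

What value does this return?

599

18 days remain in March 2030 after the 13th (31 − 13).
Full months from April 2030 through October 2031 contribute their day counts.
Then 2 days into November 2031.
Total: 18 + 30 + 31 + 30 + 31 + 31 + 30 + 31 + 30 + 31 + 31 + 28 + 31 + 30 + 31 + 30 + 31 + 31 + 30 + 31 + 2 = 599.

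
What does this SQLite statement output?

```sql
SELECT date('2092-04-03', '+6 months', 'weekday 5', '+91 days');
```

Adding +6 months to 2092-04-03 gives 2092-10-03.
`weekday 5` advances to the next Friday; 2092-10-03 is already a Friday, so it stays at 2092-10-03.
Applying '+91 days' to 2092-10-03: counting 91 days forward gives 2093-01-02.

2093-01-02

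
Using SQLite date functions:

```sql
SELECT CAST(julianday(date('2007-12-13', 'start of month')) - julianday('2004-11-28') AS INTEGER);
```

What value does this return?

`start of month` rewinds 2007-12-13 to 2007-12-01.
2 days remain in November 2004 after the 28th (30 − 28).
Full months from December 2004 through November 2007 contribute their day counts.
Then 1 day into December 2007.
Total: 2 + 31 + 31 + 28 + 31 + 30 + 31 + 30 + 31 + 31 + 30 + 31 + 30 + 31 + 31 + 28 + 31 + 30 + 31 + 30 + 31 + 31 + 30 + 31 + 30 + 31 + 31 + 28 + 31 + 30 + 31 + 30 + 31 + 31 + 30 + 31 + 30 + 1 = 1098.

1098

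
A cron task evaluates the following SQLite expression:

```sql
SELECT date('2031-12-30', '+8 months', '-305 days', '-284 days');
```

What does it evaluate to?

2031-01-19

Adding +8 months to 2031-12-30 gives 2032-08-30.
Applying '-305 days' to 2032-08-30: counting 305 days back gives 2031-10-30.
Applying '-284 days' to 2031-10-30: counting 284 days back gives 2031-01-19.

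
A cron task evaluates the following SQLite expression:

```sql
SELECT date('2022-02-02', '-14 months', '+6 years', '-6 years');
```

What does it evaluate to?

2020-12-02

Adding -14 months to 2022-02-02 gives 2020-12-02.
Adding +6 years to 2020-12-02 gives 2026-12-02.
Adding -6 years to 2026-12-02 gives 2020-12-02.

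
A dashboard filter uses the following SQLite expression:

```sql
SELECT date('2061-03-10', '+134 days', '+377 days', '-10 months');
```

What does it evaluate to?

Applying '+134 days' to 2061-03-10: counting 134 days forward gives 2061-07-22.
Applying '+377 days' to 2061-07-22: counting 377 days forward gives 2062-08-03.
Adding -10 months to 2062-08-03 gives 2061-10-03.

2061-10-03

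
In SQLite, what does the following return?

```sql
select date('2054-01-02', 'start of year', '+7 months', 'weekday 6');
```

2054-08-01

`start of year` rewinds 2054-01-02 to 2054-01-01.
Adding +7 months to 2054-01-01 gives 2054-08-01.
`weekday 6` advances to the next Saturday; 2054-08-01 is already a Saturday, so it stays at 2054-08-01.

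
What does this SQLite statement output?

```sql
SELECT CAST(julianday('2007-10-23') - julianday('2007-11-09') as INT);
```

-17

8 days remain in October 2007 after the 23rd (31 − 23).
Then 9 days into November 2007.
Total: 8 + 9 = 17.
The subtraction is earlier − later, so the result is −17 → -17.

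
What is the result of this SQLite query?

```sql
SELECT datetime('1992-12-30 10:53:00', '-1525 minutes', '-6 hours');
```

1992-12-29 03:28:00

1525 minutes = 25h 25m; -1525 minutes from 1992-12-30 10:53:00 is 1992-12-29 09:28:00 (crosses midnight).
-6 hours from 1992-12-29 09:28:00 is 1992-12-29 03:28:00.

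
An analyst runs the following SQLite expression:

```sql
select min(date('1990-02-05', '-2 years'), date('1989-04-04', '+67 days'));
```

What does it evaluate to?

date('1990-02-05', '-2 years') → 1988-02-05.
date('1989-04-04', '+67 days') → 1989-06-10.
Earlier of the two is 1988-02-05.

1988-02-05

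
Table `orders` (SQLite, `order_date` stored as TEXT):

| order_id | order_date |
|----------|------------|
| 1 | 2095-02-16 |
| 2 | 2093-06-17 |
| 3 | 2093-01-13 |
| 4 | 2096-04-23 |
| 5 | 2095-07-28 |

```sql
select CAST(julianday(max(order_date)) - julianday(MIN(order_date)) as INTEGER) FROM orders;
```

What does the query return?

1196

MIN = 2093-01-13, MAX = 2096-04-23.
18 days remain in January 2093 after the 13th (31 − 13).
Full months from February 2093 through March 2096 contribute their day counts.
Then 23 days into April 2096.
Total: 18 + 28 + 31 + 30 + 31 + 30 + 31 + 31 + 30 + 31 + 30 + 31 + 31 + 28 + 31 + 30 + 31 + 30 + 31 + 31 + 30 + 31 + 30 + 31 + 31 + 28 + 31 + 30 + 31 + 30 + 31 + 31 + 30 + 31 + 30 + 31 + 31 + 29 + 31 + 23 = 1196.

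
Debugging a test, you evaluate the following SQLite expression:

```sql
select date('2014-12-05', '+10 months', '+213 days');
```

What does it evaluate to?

2016-05-05

Adding +10 months to 2014-12-05 gives 2015-10-05.
Applying '+213 days' to 2015-10-05: counting 213 days forward gives 2016-05-05.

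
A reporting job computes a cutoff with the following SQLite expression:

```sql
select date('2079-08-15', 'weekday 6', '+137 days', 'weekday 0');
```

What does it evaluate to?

`weekday 6` advances to the next Saturday; 2079-08-15 is a Tuesday, so it moves forward to 2079-08-19.
Applying '+137 days' to 2079-08-19: counting 137 days forward gives 2080-01-03.
`weekday 0` advances to the next Sunday; 2080-01-03 is a Wednesday, so it moves forward to 2080-01-07.

2080-01-07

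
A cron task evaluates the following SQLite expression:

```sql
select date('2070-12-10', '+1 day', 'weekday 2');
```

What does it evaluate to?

Advancing 1 more day within December lands on 2070-12-11.
`weekday 2` advances to the next Tuesday; 2070-12-11 is a Thursday, so it moves forward to 2070-12-16.

2070-12-16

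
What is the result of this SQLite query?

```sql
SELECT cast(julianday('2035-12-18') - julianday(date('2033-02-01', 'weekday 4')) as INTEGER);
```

`weekday 4` advances to the next Thursday; 2033-02-01 is a Tuesday, so it moves forward to 2033-02-03.
25 days remain in February 2033 after the 3rd (28 − 3).
Full months from March 2033 through November 2035 contribute their day counts.
Then 18 days into December 2035.
Total: 25 + 31 + 30 + 31 + 30 + 31 + 31 + 30 + 31 + 30 + 31 + 31 + 28 + 31 + 30 + 31 + 30 + 31 + 31 + 30 + 31 + 30 + 31 + 31 + 28 + 31 + 30 + 31 + 30 + 31 + 31 + 30 + 31 + 30 + 18 = 1048.

1048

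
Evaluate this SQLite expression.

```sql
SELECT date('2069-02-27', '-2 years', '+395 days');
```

2068-03-28

Adding -2 years to 2069-02-27 gives 2067-02-27.
Applying '+395 days' to 2067-02-27: counting 395 days forward gives 2068-03-28.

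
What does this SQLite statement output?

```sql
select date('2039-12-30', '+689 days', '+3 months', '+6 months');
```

2042-08-18

Applying '+689 days' to 2039-12-30: counting 689 days forward gives 2041-11-18.
Adding +3 months to 2041-11-18 gives 2042-02-18.
Adding +6 months to 2042-02-18 gives 2042-08-18.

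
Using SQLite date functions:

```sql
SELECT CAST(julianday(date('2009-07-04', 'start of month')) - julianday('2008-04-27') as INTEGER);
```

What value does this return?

430

`start of month` rewinds 2009-07-04 to 2009-07-01.
3 days remain in April 2008 after the 27th (30 − 27).
Full months from May 2008 through June 2009 contribute their day counts.
Then 1 day into July 2009.
Total: 3 + 31 + 30 + 31 + 31 + 30 + 31 + 30 + 31 + 31 + 28 + 31 + 30 + 31 + 30 + 1 = 430.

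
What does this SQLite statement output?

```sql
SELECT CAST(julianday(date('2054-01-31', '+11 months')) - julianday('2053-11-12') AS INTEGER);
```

414

Adding +11 months to 2054-01-31 gives 2054-12-31.
18 days remain in November 2053 after the 12th (30 − 12).
Full months from December 2053 through November 2054 contribute their day counts.
Then 31 days into December 2054.
Total: 18 + 31 + 31 + 28 + 31 + 30 + 31 + 30 + 31 + 31 + 30 + 31 + 30 + 31 = 414.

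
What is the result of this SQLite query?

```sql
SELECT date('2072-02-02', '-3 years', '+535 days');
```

Adding -3 years to 2072-02-02 gives 2069-02-02.
Applying '+535 days' to 2069-02-02: counting 535 days forward gives 2070-07-22.

2070-07-22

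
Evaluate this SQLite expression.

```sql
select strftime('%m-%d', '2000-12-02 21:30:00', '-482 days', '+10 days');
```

First apply '-482 days', '+10 days': 2000-12-02 21:30:00 → 1999-08-18 21:30:00.
`%m-%d` extracts the month-day: 08-18.

08-18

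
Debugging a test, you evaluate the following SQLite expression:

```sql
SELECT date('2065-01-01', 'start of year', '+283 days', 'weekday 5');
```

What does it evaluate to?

`start of year` rewinds 2065-01-01 to 2065-01-01.
Applying '+283 days' to 2065-01-01: counting 283 days forward gives 2065-10-11.
`weekday 5` advances to the next Friday; 2065-10-11 is a Sunday, so it moves forward to 2065-10-16.

2065-10-16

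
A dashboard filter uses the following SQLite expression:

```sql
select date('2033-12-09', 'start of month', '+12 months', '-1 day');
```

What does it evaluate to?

2034-11-30

`start of month` rewinds 2033-12-09 to 2033-12-01.
Adding +12 months to 2033-12-01 gives 2034-12-01.
Going back 1 day from 2034-12-01 reaches 2034-11-30 (last day of November, 30 days).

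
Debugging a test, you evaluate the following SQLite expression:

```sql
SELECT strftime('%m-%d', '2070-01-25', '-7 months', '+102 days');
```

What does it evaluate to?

10-05

First apply '-7 months', '+102 days': 2070-01-25 → 2069-10-05.
`%m-%d` extracts the month-day: 10-05.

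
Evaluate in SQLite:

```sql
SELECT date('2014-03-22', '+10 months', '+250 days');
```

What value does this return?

2015-09-29

Adding +10 months to 2014-03-22 gives 2015-01-22.
Applying '+250 days' to 2015-01-22: counting 250 days forward gives 2015-09-29.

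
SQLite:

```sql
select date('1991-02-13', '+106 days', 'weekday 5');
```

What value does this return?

Applying '+106 days' to 1991-02-13: counting 106 days forward gives 1991-05-30.
`weekday 5` advances to the next Friday; 1991-05-30 is a Thursday, so it moves forward to 1991-05-31.

1991-05-31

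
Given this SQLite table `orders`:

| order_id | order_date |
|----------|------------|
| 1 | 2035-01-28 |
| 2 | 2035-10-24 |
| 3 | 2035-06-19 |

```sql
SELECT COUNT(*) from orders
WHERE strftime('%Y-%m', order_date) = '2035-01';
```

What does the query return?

Rows with year-month 2035-01: 2035-01-28 → 1.

1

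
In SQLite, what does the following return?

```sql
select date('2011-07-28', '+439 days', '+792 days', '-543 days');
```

2013-06-15

Applying '+439 days' to 2011-07-28: counting 439 days forward gives 2012-10-09.
Applying '+792 days' to 2012-10-09: counting 792 days forward gives 2014-12-10.
Applying '-543 days' to 2014-12-10: counting 543 days back gives 2013-06-15.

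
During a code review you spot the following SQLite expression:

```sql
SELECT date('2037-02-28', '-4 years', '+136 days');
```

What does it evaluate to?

2033-07-14

Adding -4 years to 2037-02-28 gives 2033-02-28.
Applying '+136 days' to 2033-02-28: counting 136 days forward gives 2033-07-14.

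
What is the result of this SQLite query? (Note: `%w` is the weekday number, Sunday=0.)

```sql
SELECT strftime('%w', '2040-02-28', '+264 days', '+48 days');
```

First apply '+264 days', '+48 days': 2040-02-28 → 2041-01-05.
2041-01-05 is a Saturday; with Sunday=0 that is 6.

6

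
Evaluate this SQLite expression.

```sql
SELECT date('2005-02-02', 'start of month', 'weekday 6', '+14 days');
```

2005-02-19

`start of month` rewinds 2005-02-02 to 2005-02-01.
`weekday 6` advances to the next Saturday; 2005-02-01 is a Tuesday, so it moves forward to 2005-02-05.
Advancing 14 more days within February lands on 2005-02-19.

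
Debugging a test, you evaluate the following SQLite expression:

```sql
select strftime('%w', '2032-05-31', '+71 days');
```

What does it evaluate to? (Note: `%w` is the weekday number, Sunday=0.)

First apply '+71 days': 2032-05-31 → 2032-08-10.
2032-08-10 is a Tuesday; with Sunday=0 that is 2.

2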